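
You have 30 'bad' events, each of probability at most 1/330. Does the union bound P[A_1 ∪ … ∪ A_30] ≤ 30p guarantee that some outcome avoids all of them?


Union bound: P[∪_{i=1}^{30} A_i] ≤ Σ_i P[A_i] ≤ 30·p = 30·(1/330) = 1/11.
Numerically: 1/11 ≈ 0.0909.
Is 1/11 < 1? YES.
Since P[∪ A_i] ≤ 1/11 < 1, the complement has P[∩ A_i^c] ≥ 1 − 1/11 = 10/11 > 0, so some outcome avoids every A_i.

30·p = 1/11 ≈ 0.0909; existence CERTIFIED by the union bound.


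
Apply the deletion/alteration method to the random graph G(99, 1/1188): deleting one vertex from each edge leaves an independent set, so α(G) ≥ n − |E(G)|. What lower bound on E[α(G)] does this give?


E[|E(G)|] = C(99, 2)·p = 4851 · (1/1188) = 49/12.
E[α(G)] ≥ n − E[|E(G)|] = 99 − 49/12 = 1139/12.
Numerically: ≈ 94.917.
(This is only a lower bound; the true E[α(G)] may be larger.)

E[α(G)] ≥ 1139/12 ≈ 94.917.


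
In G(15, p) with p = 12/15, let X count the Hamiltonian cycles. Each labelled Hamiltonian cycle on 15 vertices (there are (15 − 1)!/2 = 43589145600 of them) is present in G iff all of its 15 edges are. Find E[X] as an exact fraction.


K_15 has (15 − 1)!/2 = 43589145600 labelled Hamiltonian cycles.
For each such Hamiltonian cycle H, let X_H = 1 if all 15 edges of H are present in G. Then P[X_H = 1] = p^{15} = (4/5)^{15} = 1073741824/30517578125.
By linearity: E[X] = Σ_H E[X_H] = 43589145600 · p^{15} = 43589145600 · 1073741824/30517578125 = 1872139548125822976/1220703125.
Numerically: E[X] ≈ 1.53e+09.

E[X] = 43589145600 · (4/5)^{15} = 1872139548125822976/1220703125 ≈ 1.53e+09.


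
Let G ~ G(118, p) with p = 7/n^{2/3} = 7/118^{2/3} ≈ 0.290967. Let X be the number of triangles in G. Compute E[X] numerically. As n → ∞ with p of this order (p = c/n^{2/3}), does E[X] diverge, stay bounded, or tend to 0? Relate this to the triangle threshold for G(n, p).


Number of potential triangles: C(118, 3) = 266916.
Each occurs with probability p³ ≈ (0.290967)³ ≈ 2.46337259e-02.
By linearity: E[X] = C(118, 3)·p³ ≈ 266916 · 2.46337259e-02 ≈ 6575.135593.
Since α = 2/3 < 1, p = c/n^{2/3} ≫ 1/n is above the triangle threshold p ~ 1/n. Asymptotically E[X] ~ (c³/6)·n^{3(1−α)} = (7³/6)·n^{1} → ∞; triangles are abundant w.h.p.

E[X] ≈ 6575.135593; in regime p = Θ(1/n^{2/3}) E[X] diverges (above the triangle threshold p ~ 1/n).


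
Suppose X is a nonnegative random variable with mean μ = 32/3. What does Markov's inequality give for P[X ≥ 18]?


μ = E[X] = 32/3, a = 18.
Markov: P[X ≥ 18] ≤ μ/a = (32/3)/18 = 16/27.
Numerically: ≈ 0.59259.
(Since a = 18 > μ = 10.66667, the bound 16/27 is < 1 and informative.)

P[X ≥ 18] ≤ 16/27 ≈ 0.59259.


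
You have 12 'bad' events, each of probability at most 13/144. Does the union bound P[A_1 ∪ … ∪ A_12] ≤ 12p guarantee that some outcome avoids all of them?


Union bound: P[∪_{i=1}^{12} A_i] ≤ Σ_i P[A_i] ≤ 12·p = 12·(13/144) = 13/12.
Numerically: 13/12 ≈ 1.0833333.
Is 13/12 < 1? NO.
Since the bound 13/12 is ≥ 1, the union bound is uninformative here; it does NOT by itself certify existence.

12·p = 13/12 ≈ 1.0833333; existence NOT certified by the union bound.


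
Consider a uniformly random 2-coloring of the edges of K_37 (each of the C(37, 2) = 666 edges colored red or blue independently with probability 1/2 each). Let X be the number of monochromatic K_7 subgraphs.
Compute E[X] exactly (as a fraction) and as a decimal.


Let X = Σ_S X_S over the C(37, 7) = 10295472 subsets S of size 7, where X_S = 1 if the K_7 on S is monochromatic.
For a fixed S, the K_7 on S has C(7, 2) = 21 edges. P[all 21 edges red] = (1/2)^21, and likewise for blue, so P[monochromatic] = 2·(1/2)^21 = 2^{1 − 21} = 1/1048576.
By linearity: E[X] = C(37, 7) · 2^{1 − 21} = 10295472 · 1/1048576 = 643467/65536.
Numerically: E[X] ≈ 9.819.

E[X] = C(37,7)·2^(1−C(7,2)) = 643467/65536 ≈ 9.819.


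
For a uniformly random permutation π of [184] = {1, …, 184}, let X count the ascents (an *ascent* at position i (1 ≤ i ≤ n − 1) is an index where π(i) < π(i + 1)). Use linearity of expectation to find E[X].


Write X = Σ X_I over i = 1, …, 183, with X_I the indicator of one ascent.
There are 183 indicators.
For each fixed i, the pair (π(i), π(i+1)) is a uniformly random ordered pair of distinct values from {1, …, 184}; by symmetry P[π(i) < π(i+1)] = 1/2.
By linearity: E[X] = 183 · (1/2) = (184 − 1) · (1/2) = 183/2 ≈ 91.5000.

E[X] = 183/2 = 91.5000.


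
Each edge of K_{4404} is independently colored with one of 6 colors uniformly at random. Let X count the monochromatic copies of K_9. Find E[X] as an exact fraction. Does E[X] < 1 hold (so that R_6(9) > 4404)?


E[X] = C(4404, 9) · 6^{1 − 36} = 1703375445537161676647015880 · 6^{−35} = 1703375445537161676647015880/1719070799748422591028658176.
As a reduced fraction: E[X] = 70973976897381736526958995/71627949989517607959527424 ≈ 0.99087.
Is E[X] < 1? YES.
Since E[X] < 1, there exists a 6-coloring of K_{4404} with no monochromatic K_9; hence R_6(9) > 4404.

E[X] = 70973976897381736526958995/71627949989517607959527424 ≈ 0.99087; E[X] < 1, so R_6(9) > 4404.


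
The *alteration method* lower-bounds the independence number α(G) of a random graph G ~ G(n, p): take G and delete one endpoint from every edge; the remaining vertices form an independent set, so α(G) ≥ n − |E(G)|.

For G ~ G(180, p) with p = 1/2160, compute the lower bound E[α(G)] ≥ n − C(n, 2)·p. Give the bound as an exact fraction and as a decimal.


E[|E(G)|] = C(180, 2)·p = 16110 · (1/2160) = 179/24.
E[α(G)] ≥ n − E[|E(G)|] = 180 − 179/24 = 4141/24.
Numerically: ≈ 172.54167.
(This is only a lower bound; the true E[α(G)] may be larger.)

E[α(G)] ≥ 4141/24 ≈ 172.54167.


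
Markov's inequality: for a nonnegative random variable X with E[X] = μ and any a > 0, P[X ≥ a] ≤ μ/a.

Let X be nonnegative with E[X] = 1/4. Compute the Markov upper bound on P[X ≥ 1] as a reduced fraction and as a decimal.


μ = E[X] = 1/4, a = 1.
Markov: P[X ≥ 1] ≤ μ/a = (1/4)/1 = 1/4.
Numerically: ≈ 0.250000.
(Since a = 1 > μ = 0.250000, the bound 1/4 is < 1 and informative.)

P[X ≥ 1] ≤ 1/4 ≈ 0.250000.


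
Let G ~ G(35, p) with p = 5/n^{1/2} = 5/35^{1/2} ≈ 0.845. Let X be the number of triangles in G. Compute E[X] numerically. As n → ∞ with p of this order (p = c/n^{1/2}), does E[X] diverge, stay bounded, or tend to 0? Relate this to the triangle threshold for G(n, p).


Number of potential triangles: C(35, 3) = 6545.
Each occurs with probability p³ ≈ (0.845)³ ≈ 6.03682e-01.
By linearity: E[X] = C(35, 3)·p³ ≈ 6545 · 6.03682e-01 ≈ 3951.096.
Since α = 1/2 < 1, p = c/n^{1/2} ≫ 1/n is above the triangle threshold p ~ 1/n. Asymptotically E[X] ~ (c³/6)·n^{3(1−α)} = (5³/6)·n^{1.5} → ∞; triangles are abundant w.h.p.

E[X] ≈ 3951.096; in regime p = Θ(1/n^{1/2}) E[X] diverges (above the triangle threshold p ~ 1/n).


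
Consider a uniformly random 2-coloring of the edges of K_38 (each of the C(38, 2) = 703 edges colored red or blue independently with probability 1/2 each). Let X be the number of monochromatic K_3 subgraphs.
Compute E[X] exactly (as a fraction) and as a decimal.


Let X = Σ_S X_S over the C(38, 3) = 8436 subsets S of size 3, where X_S = 1 if the K_3 on S is monochromatic.
For a fixed S, the K_3 on S has C(3, 2) = 3 edges. P[all 3 edges red] = (1/2)^3, and likewise for blue, so P[monochromatic] = 2·(1/2)^3 = 2^{1 − 3} = 1/4.
By linearity: E[X] = C(38, 3) · 2^{1 − 3} = 8436 · 1/4 = 2109.
Numerically: E[X] ≈ 2109.00000.

E[X] = C(38,3)·2^(1−C(3,2)) = 2109 ≈ 2109.00000.


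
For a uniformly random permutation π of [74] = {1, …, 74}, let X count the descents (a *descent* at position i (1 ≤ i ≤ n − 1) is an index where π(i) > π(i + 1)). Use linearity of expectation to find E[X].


Write X = Σ X_I over i = 1, …, 73, with X_I the indicator of one descent.
There are 73 indicators.
For each fixed i, the pair (π(i), π(i+1)) is a uniformly random ordered pair of distinct values from {1, …, 74}; by symmetry P[π(i) > π(i+1)] = 1/2.
By linearity: E[X] = 73 · (1/2) = (74 − 1) · (1/2) = 73/2 ≈ 36.500.

E[X] = 73/2 = 36.500.


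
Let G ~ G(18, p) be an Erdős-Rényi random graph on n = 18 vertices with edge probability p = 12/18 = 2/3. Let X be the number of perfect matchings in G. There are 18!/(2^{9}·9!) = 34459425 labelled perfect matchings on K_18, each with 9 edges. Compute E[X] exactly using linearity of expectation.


K_18 has 18!/(2^{9}·9!) = 34459425 labelled perfect matchings.
For each such perfect matching H, let X_H = 1 if all 9 edges of H are present in G. Then P[X_H = 1] = p^{9} = (2/3)^{9} = 512/19683.
By linearity of expectation: E[X] = Σ_H E[X_H] = 34459425 · p^{9} = 34459425 · 512/19683 = 217817600/243.
Numerically: E[X] ≈ 896369.

E[X] = 34459425 · (2/3)^{9} = 217817600/243 ≈ 896369.


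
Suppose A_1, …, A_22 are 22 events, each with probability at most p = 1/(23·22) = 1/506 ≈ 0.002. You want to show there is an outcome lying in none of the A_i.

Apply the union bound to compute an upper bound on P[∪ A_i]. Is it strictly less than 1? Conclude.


Union bound: P[∪_{i=1}^{22} A_i] ≤ Σ_i P[A_i] ≤ 22·p = 22·(1/506) = 1/23.
Numerically: 1/23 ≈ 0.043.
Is 1/23 < 1? YES.
Since P[∪ A_i] ≤ 1/23 < 1, the complement has P[∩ A_i^c] ≥ 1 − 1/23 = 22/23 > 0, so some outcome avoids every A_i.

22·p = 1/23 ≈ 0.043; existence CERTIFIED by the union bound.


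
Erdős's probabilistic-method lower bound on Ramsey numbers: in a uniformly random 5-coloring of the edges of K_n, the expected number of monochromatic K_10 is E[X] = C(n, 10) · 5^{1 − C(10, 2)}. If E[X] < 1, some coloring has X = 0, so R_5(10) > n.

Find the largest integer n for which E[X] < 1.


We need C(n, 10) · 5^{1 − 45} < 1, i.e. C(n, 10) < 5^{45 − 1} = 5684341886080801486968994140625.
Check values of n near the boundary:
  n = 5391: C(5391, 10) = 5666344714787188828795213697883; 5666344714787188828795213697883 < 5684341886080801486968994140625? YES
  n = 5392: C(5392, 10) = 5676873040158402483252283957448; 5676873040158402483252283957448 < 5684341886080801486968994140625? YES
  n = 5393: C(5393, 10) = 5687418968154238267170642278008; 5687418968154238267170642278008 < 5684341886080801486968994140625? NO
  n = 5394: C(5394, 10) = 5697982524930156243149785372878; 5697982524930156243149785372878 < 5684341886080801486968994140625? NO
The largest n with C(n, 10) < 5684341886080801486968994140625 is n = 5392 (where E[X] = 5676873040158402483252283957448/5684341886080801486968994140625 ≈ 0.998686). Hence R_5(10) > 5392, i.e. R_5(10) ≥ 5393.

Largest n = 5392; hence R_5(10) > 5392.


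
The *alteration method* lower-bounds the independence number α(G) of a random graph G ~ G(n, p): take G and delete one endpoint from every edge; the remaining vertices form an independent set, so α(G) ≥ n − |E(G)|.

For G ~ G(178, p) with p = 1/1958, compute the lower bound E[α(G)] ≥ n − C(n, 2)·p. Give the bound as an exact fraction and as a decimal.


E[|E(G)|] = C(178, 2)·p = 15753 · (1/1958) = 177/22.
E[α(G)] ≥ n − E[|E(G)|] = 178 − 177/22 = 3739/22.
Numerically: ≈ 169.954545.
(This is only a lower bound; the true E[α(G)] may be larger.)

E[α(G)] ≥ 3739/22 ≈ 169.954545.


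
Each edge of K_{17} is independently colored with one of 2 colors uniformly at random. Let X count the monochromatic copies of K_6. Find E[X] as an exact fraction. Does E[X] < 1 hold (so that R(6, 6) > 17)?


E[X] = C(17, 6) · 2^{1 − 15} = 12376 · 2^{−14} = 12376/16384.
As a reduced fraction: E[X] = 1547/2048 ≈ 0.75537.
Is E[X] < 1? YES.
Since E[X] < 1, there exists a 2-coloring of K_{17} with no monochromatic K_6; hence R(6, 6) > 17.

E[X] = 1547/2048 ≈ 0.75537; E[X] < 1, so R(6, 6) > 17.


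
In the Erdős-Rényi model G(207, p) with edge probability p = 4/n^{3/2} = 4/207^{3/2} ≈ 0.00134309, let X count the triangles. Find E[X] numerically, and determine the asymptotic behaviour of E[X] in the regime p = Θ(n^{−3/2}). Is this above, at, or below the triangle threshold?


Number of potential triangles: C(207, 3) = 1456935.
Each occurs with probability p³ ≈ (0.00134309)³ ≈ 2.42277687e-09.
By linearity: E[X] = C(207, 3)·p³ ≈ 1456935 · 2.42277687e-09 ≈ 0.003530.
Since α = 3/2 > 1, p = c/n^{3/2} = o(1/n) is below the triangle threshold p ~ 1/n. Asymptotically E[X] ~ (c³/6)·n^{3(1−α)} = (4³/6)·n^{-1.5} → 0, so by Markov's inequality G has no triangles w.h.p.

E[X] ≈ 0.003530; in regime p = Θ(1/n^{3/2}) E[X] tends to 0 (below the triangle threshold p ~ 1/n).


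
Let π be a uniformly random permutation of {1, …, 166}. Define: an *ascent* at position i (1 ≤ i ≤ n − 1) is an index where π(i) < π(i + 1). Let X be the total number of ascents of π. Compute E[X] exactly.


Write X = Σ X_I over i = 1, …, 165, with X_I the indicator of one ascent.
There are 165 indicators.
For each fixed i, the pair (π(i), π(i+1)) is a uniformly random ordered pair of distinct values from {1, …, 166}; by symmetry P[π(i) < π(i+1)] = 1/2.
By linearity: E[X] = 165 · (1/2) = (166 − 1) · (1/2) = 165/2 ≈ 82.50000.

E[X] = 165/2 = 82.50000.


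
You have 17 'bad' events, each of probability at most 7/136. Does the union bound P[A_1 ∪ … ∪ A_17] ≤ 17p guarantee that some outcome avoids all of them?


Union bound: P[∪_{i=1}^{17} A_i] ≤ Σ_i P[A_i] ≤ 17·p = 17·(7/136) = 7/8.
Numerically: 7/8 ≈ 0.8750.
Is 7/8 < 1? YES.
Since P[∪ A_i] ≤ 7/8 < 1, the complement has P[∩ A_i^c] ≥ 1 − 7/8 = 1/8 > 0, so some outcome avoids every A_i.

17·p = 7/8 ≈ 0.8750; existence CERTIFIED by the union bound.


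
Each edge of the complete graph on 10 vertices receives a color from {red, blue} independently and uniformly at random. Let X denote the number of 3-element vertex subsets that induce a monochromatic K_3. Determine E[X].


Let X = Σ_S X_S over the C(10, 3) = 120 subsets S of size 3, where X_S = 1 if the K_3 on S is monochromatic.
For a fixed S, the K_3 on S has C(3, 2) = 3 edges. P[all 3 edges red] = (1/2)^3, and likewise for blue, so P[monochromatic] = 2·(1/2)^3 = 2^{1 − 3} = 1/4.
Summing: E[X] = C(10, 3) · 2^{1 − 3} = 120 · 1/4 = 30.
Numerically: E[X] ≈ 30.000.

E[X] = C(10,3)·2^(1−C(3,2)) = 30 ≈ 30.000.


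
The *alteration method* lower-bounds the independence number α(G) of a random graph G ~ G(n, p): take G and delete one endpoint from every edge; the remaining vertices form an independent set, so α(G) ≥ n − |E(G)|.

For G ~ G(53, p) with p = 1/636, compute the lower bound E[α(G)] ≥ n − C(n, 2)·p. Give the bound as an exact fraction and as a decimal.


E[|E(G)|] = C(53, 2)·p = 1378 · (1/636) = 13/6.
E[α(G)] ≥ n − E[|E(G)|] = 53 − 13/6 = 305/6.
Numerically: ≈ 50.83333.
(This is only a lower bound; the true E[α(G)] may be larger.)

E[α(G)] ≥ 305/6 ≈ 50.83333.


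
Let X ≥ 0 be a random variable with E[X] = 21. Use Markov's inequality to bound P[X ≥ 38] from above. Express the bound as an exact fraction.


μ = E[X] = 21, a = 38.
Markov: P[X ≥ 38] ≤ μ/a = (21)/38 = 21/38.
Numerically: ≈ 0.553.
(Since a = 38 > μ = 21.000, the bound 21/38 is < 1 and informative.)

P[X ≥ 38] ≤ 21/38 ≈ 0.553.


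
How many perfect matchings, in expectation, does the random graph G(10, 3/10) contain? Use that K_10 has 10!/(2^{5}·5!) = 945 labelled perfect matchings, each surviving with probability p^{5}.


K_10 has 10!/(2^{5}·5!) = 945 labelled perfect matchings.
For each such perfect matching H, let X_H = 1 if all 5 edges of H are present in G. Then P[X_H = 1] = p^{5} = (3/10)^{5} = 243/100000.
By linearity of expectation: E[X] = Σ_H E[X_H] = 945 · p^{5} = 945 · 243/100000 = 45927/20000.
Numerically: E[X] ≈ 2.3.

E[X] = 945 · (3/10)^{5} = 45927/20000 ≈ 2.3.


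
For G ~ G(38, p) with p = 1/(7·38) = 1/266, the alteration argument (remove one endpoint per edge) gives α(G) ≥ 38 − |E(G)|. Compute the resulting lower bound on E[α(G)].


E[|E(G)|] = C(38, 2)·p = 703 · (1/266) = 37/14.
E[α(G)] ≥ n − E[|E(G)|] = 38 − 37/14 = 495/14.
Numerically: ≈ 35.357.
(This is only a lower bound; the true E[α(G)] may be larger.)

E[α(G)] ≥ 495/14 ≈ 35.357.


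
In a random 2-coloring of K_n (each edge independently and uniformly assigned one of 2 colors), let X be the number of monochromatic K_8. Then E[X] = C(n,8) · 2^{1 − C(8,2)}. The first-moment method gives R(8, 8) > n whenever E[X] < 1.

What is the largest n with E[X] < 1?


We need C(n, 8) · 2^{1 − 28} < 1, i.e. C(n, 8) < 2^{28 − 1} = 134217728.
Check values of n near the boundary:
  n = 39: C(39, 8) = 61523748; 61523748 < 134217728? YES
  n = 40: C(40, 8) = 76904685; 76904685 < 134217728? YES
  n = 41: C(41, 8) = 95548245; 95548245 < 134217728? YES
  n = 42: C(42, 8) = 118030185; 118030185 < 134217728? YES
  n = 43: C(43, 8) = 145008513; 145008513 < 134217728? NO
  n = 44: C(44, 8) = 177232627; 177232627 < 134217728? NO
  n = 45: C(45, 8) = 215553195; 215553195 < 134217728? NO
The largest n with C(n, 8) < 134217728 is n = 42 (where E[X] = 118030185/134217728 ≈ 0.87939). Hence R(8, 8) > 42, i.e. R(8, 8) ≥ 43.

Largest n = 42; hence R(8, 8) > 42.


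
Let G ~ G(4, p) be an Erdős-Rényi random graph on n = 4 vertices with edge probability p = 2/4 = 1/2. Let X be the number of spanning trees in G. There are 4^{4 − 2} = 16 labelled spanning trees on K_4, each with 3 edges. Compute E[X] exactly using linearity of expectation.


K_4 has 4^{4 − 2} = 16 labelled spanning trees.
For each such spanning tree H, let X_H = 1 if all 3 edges of H are present in G. Then P[X_H = 1] = p^{3} = (1/2)^{3} = 1/8.
Summing the indicators: E[X] = Σ_H E[X_H] = 16 · p^{3} = 16 · 1/8 = 2.
Numerically: E[X] ≈ 2.

E[X] = 16 · (1/2)^{3} = 2 ≈ 2.


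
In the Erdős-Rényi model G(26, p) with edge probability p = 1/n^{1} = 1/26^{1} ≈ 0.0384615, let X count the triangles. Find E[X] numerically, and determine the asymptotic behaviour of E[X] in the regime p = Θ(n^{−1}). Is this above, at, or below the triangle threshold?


Number of potential triangles: C(26, 3) = 2600.
Each occurs with probability p³ ≈ (0.0384615)³ ≈ 5.68957670e-05.
By linearity: E[X] = C(26, 3)·p³ ≈ 2600 · 5.68957670e-05 ≈ 0.147929.
Here α = 1, so p = 1/n is exactly at the triangle threshold p ~ 1/n. Asymptotically E[X] → c³/6 = 1³/6 = 1/6 ≈ 0.166667, a bounded constant. In this regime the triangle count is asymptotically Poisson(c³/6).

E[X] ≈ 0.147929; in regime p = Θ(1/n^{1}) E[X] stays bounded (at the triangle threshold p ~ 1/n).


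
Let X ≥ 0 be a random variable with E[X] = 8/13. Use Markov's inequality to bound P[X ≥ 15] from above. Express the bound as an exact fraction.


μ = E[X] = 8/13, a = 15.
Markov: P[X ≥ 15] ≤ μ/a = (8/13)/15 = 8/195.
Numerically: ≈ 0.041.
(Since a = 15 > μ = 0.615, the bound 8/195 is < 1 and informative.)

P[X ≥ 15] ≤ 8/195 ≈ 0.041.


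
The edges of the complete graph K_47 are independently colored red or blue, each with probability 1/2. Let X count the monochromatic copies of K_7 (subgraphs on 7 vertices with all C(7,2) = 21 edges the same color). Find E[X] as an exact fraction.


Let X = Σ_S X_S over the C(47, 7) = 62891499 subsets S of size 7, where X_S = 1 if the K_7 on S is monochromatic.
For a fixed S, the K_7 on S has C(7, 2) = 21 edges. P[all 21 edges red] = (1/2)^21, and likewise for blue, so P[monochromatic] = 2·(1/2)^21 = 2^{1 − 21} = 1/1048576.
By linearity of expectation: E[X] = C(47, 7) · 2^{1 − 21} = 62891499 · 1/1048576 = 62891499/1048576.
Numerically: E[X] ≈ 59.978.

E[X] = C(47,7)·2^(1−C(7,2)) = 62891499/1048576 ≈ 59.978.


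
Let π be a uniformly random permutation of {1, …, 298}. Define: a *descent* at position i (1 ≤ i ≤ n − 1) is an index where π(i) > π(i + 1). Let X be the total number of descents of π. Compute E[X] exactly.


Write X = Σ X_I over i = 1, …, 297, with X_I the indicator of one descent.
There are 297 indicators.
For each fixed i, the pair (π(i), π(i+1)) is a uniformly random ordered pair of distinct values from {1, …, 298}; by symmetry P[π(i) > π(i+1)] = 1/2.
By linearity: E[X] = 297 · (1/2) = (298 − 1) · (1/2) = 297/2 ≈ 148.5000.

E[X] = 297/2 = 148.5000.


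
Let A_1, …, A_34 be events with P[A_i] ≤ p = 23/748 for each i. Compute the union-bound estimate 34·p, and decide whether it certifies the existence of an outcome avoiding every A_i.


Union bound: P[∪_{i=1}^{34} A_i] ≤ Σ_i P[A_i] ≤ 34·p = 34·(23/748) = 23/22.
Numerically: 23/22 ≈ 1.0455.
Is 23/22 < 1? NO.
Since the bound 23/22 is ≥ 1, the union bound is uninformative here; it does NOT by itself certify existence.

34·p = 23/22 ≈ 1.0455; existence NOT certified by the union bound.


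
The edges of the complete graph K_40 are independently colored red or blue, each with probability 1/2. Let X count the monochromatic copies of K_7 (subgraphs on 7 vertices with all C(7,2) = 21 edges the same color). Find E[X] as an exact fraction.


Let X = Σ_S X_S over the C(40, 7) = 18643560 subsets S of size 7, where X_S = 1 if the K_7 on S is monochromatic.
For a fixed S, the K_7 on S has C(7, 2) = 21 edges. P[all 21 edges red] = (1/2)^21, and likewise for blue, so P[monochromatic] = 2·(1/2)^21 = 2^{1 − 21} = 1/1048576.
By linearity of expectation: E[X] = C(40, 7) · 2^{1 − 21} = 18643560 · 1/1048576 = 2330445/131072.
Numerically: E[X] ≈ 17.77988.

E[X] = C(40,7)·2^(1−C(7,2)) = 2330445/131072 ≈ 17.77988.


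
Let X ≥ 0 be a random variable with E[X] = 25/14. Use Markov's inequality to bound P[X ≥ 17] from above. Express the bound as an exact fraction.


μ = E[X] = 25/14, a = 17.
Markov: P[X ≥ 17] ≤ μ/a = (25/14)/17 = 25/238.
Numerically: ≈ 0.1050.
(Since a = 17 > μ = 1.7857, the bound 25/238 is < 1 and informative.)

P[X ≥ 17] ≤ 25/238 ≈ 0.1050.


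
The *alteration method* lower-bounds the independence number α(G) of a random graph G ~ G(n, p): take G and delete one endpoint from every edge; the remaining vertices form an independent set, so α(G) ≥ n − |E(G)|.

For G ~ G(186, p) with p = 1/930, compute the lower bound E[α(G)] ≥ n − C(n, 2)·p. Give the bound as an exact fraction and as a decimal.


E[|E(G)|] = C(186, 2)·p = 17205 · (1/930) = 37/2.
E[α(G)] ≥ n − E[|E(G)|] = 186 − 37/2 = 335/2.
Numerically: ≈ 167.5000.
(This is only a lower bound; the true E[α(G)] may be larger.)

E[α(G)] ≥ 335/2 ≈ 167.5000.


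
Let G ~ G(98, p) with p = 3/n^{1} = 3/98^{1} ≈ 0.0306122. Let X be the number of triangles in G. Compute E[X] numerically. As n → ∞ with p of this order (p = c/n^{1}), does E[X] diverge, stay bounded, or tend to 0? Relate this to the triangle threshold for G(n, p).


Number of potential triangles: C(98, 3) = 152096.
Each occurs with probability p³ ≈ (0.0306122)³ ≈ 2.86870267e-05.
By linearity: E[X] = C(98, 3)·p³ ≈ 152096 · 2.86870267e-05 ≈ 4.363182.
Here α = 1, so p = 3/n is exactly at the triangle threshold p ~ 1/n. Asymptotically E[X] → c³/6 = 3³/6 = 9/2 ≈ 4.500000, a bounded constant. In this regime the triangle count is asymptotically Poisson(c³/6).

E[X] ≈ 4.363182; in regime p = Θ(1/n^{1}) E[X] stays bounded (at the triangle threshold p ~ 1/n).


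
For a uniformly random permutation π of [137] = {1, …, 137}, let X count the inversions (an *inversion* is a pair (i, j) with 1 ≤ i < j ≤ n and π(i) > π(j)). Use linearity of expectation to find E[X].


Write X = Σ X_I over the C(137, 2) = 9316 pairs i < j, with X_I the indicator of one inversion.
There are 9316 indicators.
For each fixed pair i < j, the values π(i) and π(j) are two distinct elements of {1, …, 137} in uniformly random order; by symmetry P[π(i) > π(j)] = 1/2.
By linearity: E[X] = 9316 · (1/2) = C(137, 2) · (1/2) = 9316/2 = 4658 ≈ 4658.000000.

E[X] = 4658 = 4658.000000.


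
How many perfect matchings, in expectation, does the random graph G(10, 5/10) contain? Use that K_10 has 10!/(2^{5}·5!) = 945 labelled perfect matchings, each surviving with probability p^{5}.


K_10 has 10!/(2^{5}·5!) = 945 labelled perfect matchings.
For each such perfect matching H, let X_H = 1 if all 5 edges of H are present in G. Then P[X_H = 1] = p^{5} = (1/2)^{5} = 1/32.
By linearity: E[X] = Σ_H E[X_H] = 945 · p^{5} = 945 · 1/32 = 945/32.
Numerically: E[X] ≈ 29.5312.

E[X] = 945 · (1/2)^{5} = 945/32 ≈ 29.5312.


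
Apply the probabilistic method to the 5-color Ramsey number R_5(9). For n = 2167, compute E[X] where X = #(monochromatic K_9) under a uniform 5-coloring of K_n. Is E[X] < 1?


E[X] = C(2167, 9) · 5^{1 − 36} = 2855899084841489792706810 · 5^{−35} = 2855899084841489792706810/2910383045673370361328125.
As a reduced fraction: E[X] = 571179816968297958541362/582076609134674072265625 ≈ 0.9813.
Is E[X] < 1? YES.
Since E[X] < 1, there exists a 5-coloring of K_{2167} with no monochromatic K_9; hence R_5(9) > 2167.

E[X] = 571179816968297958541362/582076609134674072265625 ≈ 0.9813; E[X] < 1, so R_5(9) > 2167.


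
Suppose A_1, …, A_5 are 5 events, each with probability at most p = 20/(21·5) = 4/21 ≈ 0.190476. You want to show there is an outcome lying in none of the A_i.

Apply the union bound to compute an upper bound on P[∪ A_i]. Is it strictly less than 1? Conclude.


Union bound: P[∪_{i=1}^{5} A_i] ≤ Σ_i P[A_i] ≤ 5·p = 5·(4/21) = 20/21.
Numerically: 20/21 ≈ 0.952381.
Is 20/21 < 1? YES.
Since P[∪ A_i] ≤ 20/21 < 1, the complement has P[∩ A_i^c] ≥ 1 − 20/21 = 1/21 > 0, so some outcome avoids every A_i.

5·p = 20/21 ≈ 0.952381; existence CERTIFIED by the union bound.


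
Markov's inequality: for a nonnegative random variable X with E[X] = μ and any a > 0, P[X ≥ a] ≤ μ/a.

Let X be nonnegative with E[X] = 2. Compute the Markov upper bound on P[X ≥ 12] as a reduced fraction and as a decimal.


μ = E[X] = 2, a = 12.
Markov: P[X ≥ 12] ≤ μ/a = (2)/12 = 1/6.
Numerically: ≈ 0.167.
(Since a = 12 > μ = 2.000, the bound 1/6 is < 1 and informative.)

P[X ≥ 12] ≤ 1/6 ≈ 0.167.


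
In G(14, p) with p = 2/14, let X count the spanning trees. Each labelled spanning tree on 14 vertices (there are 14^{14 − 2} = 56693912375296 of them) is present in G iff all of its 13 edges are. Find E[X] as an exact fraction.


K_14 has 14^{14 − 2} = 56693912375296 labelled spanning trees.
For each such spanning tree H, let X_H = 1 if all 13 edges of H are present in G. Then P[X_H = 1] = p^{13} = (1/7)^{13} = 1/96889010407.
Summing the indicators: E[X] = Σ_H E[X_H] = 56693912375296 · p^{13} = 56693912375296 · 1/96889010407 = 4096/7.
Numerically: E[X] ≈ 585.1.

E[X] = 56693912375296 · (1/7)^{13} = 4096/7 ≈ 585.1.


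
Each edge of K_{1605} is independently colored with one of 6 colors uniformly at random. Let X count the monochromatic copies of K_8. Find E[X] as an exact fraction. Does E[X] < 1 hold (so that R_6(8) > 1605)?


E[X] = C(1605, 8) · 6^{1 − 28} = 1073226690197348380200 · 6^{−27} = 1073226690197348380200/1023490369077469249536.
As a reduced fraction: E[X] = 14905926252740949725/14215144014964850688 ≈ 1.0486.
Is E[X] < 1? NO.
Since E[X] ≥ 1, the first-moment bound is inconclusive at n = 1605; it does NOT by itself certify R_6(8) > 1605.

E[X] = 14905926252740949725/14215144014964850688 ≈ 1.0486; E[X] ≥ 1; first-moment method inconclusive here.


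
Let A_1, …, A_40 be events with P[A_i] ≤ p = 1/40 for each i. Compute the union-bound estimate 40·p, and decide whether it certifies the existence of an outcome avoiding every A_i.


Union bound: P[∪_{i=1}^{40} A_i] ≤ Σ_i P[A_i] ≤ 40·p = 40·(1/40) = 1.
Numerically: 1 ≈ 1.000000.
Is 1 < 1? NO.
Since the bound 1 is ≥ 1, the union bound is uninformative here; it does NOT by itself certify existence.

40·p = 1 ≈ 1.000000; existence NOT certified by the union bound.


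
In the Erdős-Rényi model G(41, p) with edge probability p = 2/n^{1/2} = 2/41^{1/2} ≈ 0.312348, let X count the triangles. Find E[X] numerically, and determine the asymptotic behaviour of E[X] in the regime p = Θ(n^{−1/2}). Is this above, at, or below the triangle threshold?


Number of potential triangles: C(41, 3) = 10660.
Each occurs with probability p³ ≈ (0.312348)³ ≈ 3.04729291e-02.
By linearity: E[X] = C(41, 3)·p³ ≈ 10660 · 3.04729291e-02 ≈ 324.841425.
Since α = 1/2 < 1, p = c/n^{1/2} ≫ 1/n is above the triangle threshold p ~ 1/n. Asymptotically E[X] ~ (c³/6)·n^{3(1−α)} = (2³/6)·n^{1.5} → ∞; triangles are abundant w.h.p.

E[X] ≈ 324.841425; in regime p = Θ(1/n^{1/2}) E[X] diverges (above the triangle threshold p ~ 1/n).


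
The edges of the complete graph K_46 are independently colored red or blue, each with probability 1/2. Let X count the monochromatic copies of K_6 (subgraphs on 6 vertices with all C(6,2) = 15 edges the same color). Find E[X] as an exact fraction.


Let X = Σ_S X_S over the C(46, 6) = 9366819 subsets S of size 6, where X_S = 1 if the K_6 on S is monochromatic.
For a fixed S, the K_6 on S has C(6, 2) = 15 edges. P[all 15 edges red] = (1/2)^15, and likewise for blue, so P[monochromatic] = 2·(1/2)^15 = 2^{1 − 15} = 1/16384.
By linearity: E[X] = C(46, 6) · 2^{1 − 15} = 9366819 · 1/16384 = 9366819/16384.
Numerically: E[X] ≈ 571.705261.

E[X] = C(46,6)·2^(1−C(6,2)) = 9366819/16384 ≈ 571.705261.


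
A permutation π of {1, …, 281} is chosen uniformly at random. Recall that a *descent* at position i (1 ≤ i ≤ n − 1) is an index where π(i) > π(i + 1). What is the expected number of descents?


Write X = Σ X_I over i = 1, …, 280, with X_I the indicator of one descent.
There are 280 indicators.
For each fixed i, the pair (π(i), π(i+1)) is a uniformly random ordered pair of distinct values from {1, …, 281}; by symmetry P[π(i) > π(i+1)] = 1/2.
By linearity: E[X] = 280 · (1/2) = (281 − 1) · (1/2) = 140 ≈ 140.000000.

E[X] = 140 = 140.000000.


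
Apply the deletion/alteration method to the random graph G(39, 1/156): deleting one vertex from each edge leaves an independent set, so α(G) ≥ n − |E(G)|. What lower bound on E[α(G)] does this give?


E[|E(G)|] = C(39, 2)·p = 741 · (1/156) = 19/4.
E[α(G)] ≥ n − E[|E(G)|] = 39 − 19/4 = 137/4.
Numerically: ≈ 34.250.
(This is only a lower bound; the true E[α(G)] may be larger.)

E[α(G)] ≥ 137/4 ≈ 34.250.


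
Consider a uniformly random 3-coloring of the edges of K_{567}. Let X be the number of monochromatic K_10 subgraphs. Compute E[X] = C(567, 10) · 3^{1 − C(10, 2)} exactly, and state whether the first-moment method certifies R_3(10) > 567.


E[X] = C(567, 10) · 3^{1 − 45} = 873787071273467749398 · 3^{−44} = 873787071273467749398/984770902183611232881.
As a reduced fraction: E[X] = 10787494707079848758/12157665459056928801 ≈ 0.8872998.
Is E[X] < 1? YES.
Since E[X] < 1, there exists a 3-coloring of K_{567} with no monochromatic K_10; hence R_3(10) > 567.

E[X] = 10787494707079848758/12157665459056928801 ≈ 0.8872998; E[X] < 1, so R_3(10) > 567.


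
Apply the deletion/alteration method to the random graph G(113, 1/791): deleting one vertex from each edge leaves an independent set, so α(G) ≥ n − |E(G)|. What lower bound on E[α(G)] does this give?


E[|E(G)|] = C(113, 2)·p = 6328 · (1/791) = 8.
E[α(G)] ≥ n − E[|E(G)|] = 113 − 8 = 105.
Numerically: ≈ 105.000.
(This is only a lower bound; the true E[α(G)] may be larger.)

E[α(G)] ≥ 105 ≈ 105.000.


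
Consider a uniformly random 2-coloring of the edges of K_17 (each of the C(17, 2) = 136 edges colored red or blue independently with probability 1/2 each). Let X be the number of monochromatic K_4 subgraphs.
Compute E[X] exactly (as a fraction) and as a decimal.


Let X = Σ_S X_S over the C(17, 4) = 2380 subsets S of size 4, where X_S = 1 if the K_4 on S is monochromatic.
For a fixed S, the K_4 on S has C(4, 2) = 6 edges. P[all 6 edges red] = (1/2)^6, and likewise for blue, so P[monochromatic] = 2·(1/2)^6 = 2^{1 − 6} = 1/32.
By linearity: E[X] = C(17, 4) · 2^{1 − 6} = 2380 · 1/32 = 595/8.
Numerically: E[X] ≈ 74.3750.

E[X] = C(17,4)·2^(1−C(4,2)) = 595/8 ≈ 74.3750.


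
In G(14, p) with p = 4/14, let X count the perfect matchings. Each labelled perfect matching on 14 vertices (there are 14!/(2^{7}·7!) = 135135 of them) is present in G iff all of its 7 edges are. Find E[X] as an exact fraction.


K_14 has 14!/(2^{7}·7!) = 135135 labelled perfect matchings.
For each such perfect matching H, let X_H = 1 if all 7 edges of H are present in G. Then P[X_H = 1] = p^{7} = (2/7)^{7} = 128/823543.
By linearity: E[X] = Σ_H E[X_H] = 135135 · p^{7} = 135135 · 128/823543 = 2471040/117649.
Numerically: E[X] ≈ 21.0035.

E[X] = 135135 · (2/7)^{7} = 2471040/117649 ≈ 21.0035.


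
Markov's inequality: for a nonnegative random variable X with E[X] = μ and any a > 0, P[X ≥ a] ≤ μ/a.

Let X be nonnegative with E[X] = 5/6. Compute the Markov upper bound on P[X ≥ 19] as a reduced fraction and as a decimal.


μ = E[X] = 5/6, a = 19.
Markov: P[X ≥ 19] ≤ μ/a = (5/6)/19 = 5/114.
Numerically: ≈ 0.0439.
(Since a = 19 > μ = 0.8333, the bound 5/114 is < 1 and informative.)

P[X ≥ 19] ≤ 5/114 ≈ 0.0439.


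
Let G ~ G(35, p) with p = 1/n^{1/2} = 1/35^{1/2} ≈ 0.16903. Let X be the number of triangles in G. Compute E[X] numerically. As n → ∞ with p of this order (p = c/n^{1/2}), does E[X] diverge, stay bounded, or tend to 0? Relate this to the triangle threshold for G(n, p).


Number of potential triangles: C(35, 3) = 6545.
Each occurs with probability p³ ≈ (0.16903)³ ≈ 4.8294529e-03.
By linearity: E[X] = C(35, 3)·p³ ≈ 6545 · 4.8294529e-03 ≈ 31.60877.
Since α = 1/2 < 1, p = c/n^{1/2} ≫ 1/n is above the triangle threshold p ~ 1/n. Asymptotically E[X] ~ (c³/6)·n^{3(1−α)} = (1³/6)·n^{1.5} → ∞; triangles are abundant w.h.p.

E[X] ≈ 31.60877; in regime p = Θ(1/n^{1/2}) E[X] diverges (above the triangle threshold p ~ 1/n).


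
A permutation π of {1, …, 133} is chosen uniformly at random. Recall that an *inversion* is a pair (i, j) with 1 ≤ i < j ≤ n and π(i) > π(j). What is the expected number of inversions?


Write X = Σ X_I over the C(133, 2) = 8778 pairs i < j, with X_I the indicator of one inversion.
There are 8778 indicators.
For each fixed pair i < j, the values π(i) and π(j) are two distinct elements of {1, …, 133} in uniformly random order; by symmetry P[π(i) > π(j)] = 1/2.
By linearity: E[X] = 8778 · (1/2) = C(133, 2) · (1/2) = 8778/2 = 4389 ≈ 4389.000000.

E[X] = 4389 = 4389.000000.


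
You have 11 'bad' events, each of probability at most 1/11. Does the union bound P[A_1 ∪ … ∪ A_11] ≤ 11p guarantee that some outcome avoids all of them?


Union bound: P[∪_{i=1}^{11} A_i] ≤ Σ_i P[A_i] ≤ 11·p = 11·(1/11) = 1.
Numerically: 1 ≈ 1.0000000.
Is 1 < 1? NO.
Since the bound 1 is ≥ 1, the union bound is uninformative here; it does NOT by itself certify existence.

11·p = 1 ≈ 1.0000000; existence NOT certified by the union bound.


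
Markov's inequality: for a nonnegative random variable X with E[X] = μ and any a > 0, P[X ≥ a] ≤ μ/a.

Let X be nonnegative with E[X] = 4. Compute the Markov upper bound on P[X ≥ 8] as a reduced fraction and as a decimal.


μ = E[X] = 4, a = 8.
Markov: P[X ≥ 8] ≤ μ/a = (4)/8 = 1/2.
Numerically: ≈ 0.50000.
(Since a = 8 > μ = 4.00000, the bound 1/2 is < 1 and informative.)

P[X ≥ 8] ≤ 1/2 ≈ 0.50000.


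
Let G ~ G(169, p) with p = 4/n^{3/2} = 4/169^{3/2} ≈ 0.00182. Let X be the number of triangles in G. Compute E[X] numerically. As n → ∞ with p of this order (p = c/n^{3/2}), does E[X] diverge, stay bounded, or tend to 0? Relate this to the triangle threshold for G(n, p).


Number of potential triangles: C(169, 3) = 790244.
Each occurs with probability p³ ≈ (0.00182)³ ≈ 6.03517e-09.
By linearity: E[X] = C(169, 3)·p³ ≈ 790244 · 6.03517e-09 ≈ 0.005.
Since α = 3/2 > 1, p = c/n^{3/2} = o(1/n) is below the triangle threshold p ~ 1/n. Asymptotically E[X] ~ (c³/6)·n^{3(1−α)} = (4³/6)·n^{-1.5} → 0, so by Markov's inequality G has no triangles w.h.p.

E[X] ≈ 0.005; in regime p = Θ(1/n^{3/2}) E[X] tends to 0 (below the triangle threshold p ~ 1/n).


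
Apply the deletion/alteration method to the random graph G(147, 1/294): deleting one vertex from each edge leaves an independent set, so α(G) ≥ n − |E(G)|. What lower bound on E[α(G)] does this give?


E[|E(G)|] = C(147, 2)·p = 10731 · (1/294) = 73/2.
E[α(G)] ≥ n − E[|E(G)|] = 147 − 73/2 = 221/2.
Numerically: ≈ 110.50000.
(This is only a lower bound; the true E[α(G)] may be larger.)

E[α(G)] ≥ 221/2 ≈ 110.50000.


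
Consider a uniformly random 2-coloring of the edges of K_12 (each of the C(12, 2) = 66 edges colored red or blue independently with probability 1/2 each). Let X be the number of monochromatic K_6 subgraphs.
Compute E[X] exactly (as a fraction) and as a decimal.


Let X = Σ_S X_S over the C(12, 6) = 924 subsets S of size 6, where X_S = 1 if the K_6 on S is monochromatic.
For a fixed S, the K_6 on S has C(6, 2) = 15 edges. P[all 15 edges red] = (1/2)^15, and likewise for blue, so P[monochromatic] = 2·(1/2)^15 = 2^{1 − 15} = 1/16384.
Summing: E[X] = C(12, 6) · 2^{1 − 15} = 924 · 1/16384 = 231/4096.
Numerically: E[X] ≈ 0.056.

E[X] = C(12,6)·2^(1−C(6,2)) = 231/4096 ≈ 0.056.


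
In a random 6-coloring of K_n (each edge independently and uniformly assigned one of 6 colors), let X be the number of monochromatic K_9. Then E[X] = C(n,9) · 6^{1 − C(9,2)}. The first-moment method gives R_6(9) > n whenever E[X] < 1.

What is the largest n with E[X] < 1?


We need C(n, 9) · 6^{1 − 36} < 1, i.e. C(n, 9) < 6^{36 − 1} = 1719070799748422591028658176.
Check values of n near the boundary:
  n = 4403: C(4403, 9) = 1699894433046281918452233150; 1699894433046281918452233150 < 1719070799748422591028658176? YES
  n = 4404: C(4404, 9) = 1703375445537161676647015880; 1703375445537161676647015880 < 1719070799748422591028658176? YES
  n = 4405: C(4405, 9) = 1706862792900636302463627150; 1706862792900636302463627150 < 1719070799748422591028658176? YES
  n = 4406: C(4406, 9) = 1710356485221788389505285700; 1710356485221788389505285700 < 1719070799748422591028658176? YES
  n = 4407: C(4407, 9) = 1713856532599459170657070050; 1713856532599459170657070050 < 1719070799748422591028658176? YES
  n = 4408: C(4408, 9) = 1717362945146264156457459600; 1717362945146264156457459600 < 1719070799748422591028658176? YES
  n = 4409: C(4409, 9) = 1720875732988608787686577131; 1720875732988608787686577131 < 1719070799748422591028658176? NO
  n = 4410: C(4410, 9) = 1724394906266704102180823710; 1724394906266704102180823710 < 1719070799748422591028658176? NO
  n = 4411: C(4411, 9) = 1727920475134582415883601405; 1727920475134582415883601405 < 1719070799748422591028658176? NO
The largest n with C(n, 9) < 1719070799748422591028658176 is n = 4408 (where E[X] = 35778394690547169926197075/35813974994758803979763712 ≈ 0.999). Hence R_6(9) > 4408, i.e. R_6(9) ≥ 4409.

Largest n = 4408; hence R_6(9) > 4408.


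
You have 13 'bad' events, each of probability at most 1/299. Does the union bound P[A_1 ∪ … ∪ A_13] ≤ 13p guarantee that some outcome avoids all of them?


Union bound: P[∪_{i=1}^{13} A_i] ≤ Σ_i P[A_i] ≤ 13·p = 13·(1/299) = 1/23.
Numerically: 1/23 ≈ 0.0434783.
Is 1/23 < 1? YES.
Since P[∪ A_i] ≤ 1/23 < 1, the complement has P[∩ A_i^c] ≥ 1 − 1/23 = 22/23 > 0, so some outcome avoids every A_i.

13·p = 1/23 ≈ 0.0434783; existence CERTIFIED by the union bound.


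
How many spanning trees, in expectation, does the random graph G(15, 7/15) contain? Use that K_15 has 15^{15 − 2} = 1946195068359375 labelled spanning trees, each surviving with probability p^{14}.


K_15 has 15^{15 − 2} = 1946195068359375 labelled spanning trees.
For each such spanning tree H, let X_H = 1 if all 14 edges of H are present in G. Then P[X_H = 1] = p^{14} = (7/15)^{14} = 678223072849/29192926025390625.
Summing the indicators: E[X] = Σ_H E[X_H] = 1946195068359375 · p^{14} = 1946195068359375 · 678223072849/29192926025390625 = 678223072849/15.
Numerically: E[X] ≈ 4.521e+10.

E[X] = 1946195068359375 · (7/15)^{14} = 678223072849/15 ≈ 4.521e+10.
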